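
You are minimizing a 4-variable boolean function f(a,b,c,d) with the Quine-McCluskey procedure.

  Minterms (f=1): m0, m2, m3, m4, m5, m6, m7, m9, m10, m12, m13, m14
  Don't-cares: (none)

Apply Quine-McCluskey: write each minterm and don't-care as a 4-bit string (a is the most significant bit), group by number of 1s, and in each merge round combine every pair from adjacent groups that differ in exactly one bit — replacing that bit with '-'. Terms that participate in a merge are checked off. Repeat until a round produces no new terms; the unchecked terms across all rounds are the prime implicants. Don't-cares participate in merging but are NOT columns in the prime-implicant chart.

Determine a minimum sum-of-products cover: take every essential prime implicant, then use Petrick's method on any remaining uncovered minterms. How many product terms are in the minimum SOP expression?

5

size-2^0 implicants → 0000(✓)  0010(✓)  0011(✓)  0100(✓)  0101(✓)  0110(✓)  0111(✓)  1001(✓)  1010(✓)  1100(✓)  1101(✓)  1110(✓)
size-2^1 implicants → -010(✓)  -100(✓)  -101(✓)  -110(✓)  0-00(✓)  0-10(✓)  0-11(✓)  00-0(✓)  001-(✓)  01-0(✓)  01-1(✓)  010-(✓)  011-(✓)  1-01  1-10(✓)  11-0(✓)  110-(✓)
size-2^2 implicants → --10  -1-0  -10-  0--0  0-1-  01--
Unchecked terms (primes): --10, -1-0, -10-, 0--0, 0-1-, 01--, 1-01
Minterm coverage:
  m0 ⊆ 0--0 [E]
  m2 ⊆ --10,0--0,0-1-
  m3 ⊆ 0-1- [E]
  m4 ⊆ -1-0,-10-,0--0,01--
  m5 ⊆ -10-,01--
  m6 ⊆ --10,-1-0,0--0,0-1-,01--
  m7 ⊆ 0-1-,01--
  m9 ⊆ 1-01 [E]
  m10 ⊆ --10 [E]
  m12 ⊆ -1-0,-10-
  m13 ⊆ -10-,1-01
  m14 ⊆ --10,-1-0
E = {--10, 0--0, 0-1-, 1-01}
Petrick residual → -10-
Cover = cd' + bc' + a'd' + a'c + ac'd  |cover|=5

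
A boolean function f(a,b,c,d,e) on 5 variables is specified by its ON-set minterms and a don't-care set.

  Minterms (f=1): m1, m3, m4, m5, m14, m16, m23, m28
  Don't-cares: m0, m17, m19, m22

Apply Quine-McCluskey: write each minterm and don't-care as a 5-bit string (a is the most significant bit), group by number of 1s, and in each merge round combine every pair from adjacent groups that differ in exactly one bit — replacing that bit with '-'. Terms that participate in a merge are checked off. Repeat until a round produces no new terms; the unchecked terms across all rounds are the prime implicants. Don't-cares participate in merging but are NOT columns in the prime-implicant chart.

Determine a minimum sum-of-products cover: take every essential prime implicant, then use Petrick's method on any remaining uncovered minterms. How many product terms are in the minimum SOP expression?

6

Round 0: 00000✓ 00001✓ 00011✓ 00100✓ 00101✓ 01110 10000✓ 10001✓ 10011✓ 10110✓ 10111✓ 11100
Round 1: -0000✓ -0001✓ -0011✓ 00-00✓ 00-01✓ 000-1✓ 0000-✓ 0010-✓ 10-11 100-1✓ 1000-✓ 1011-
Round 2: -00-1 -000- 00-0-
PIs = {-00-1, -000-, 00-0-, 01110, 10-11, 1011-, 11100}
Coverage chart:
  m1: -00-1,-000-,00-0-
  m3: -00-1 ←essential
  m4: 00-0- ←essential
  m5: 00-0- ←essential
  m14: 01110 ←essential
  m16: -000- ←essential
  m23: 10-11,1011-
  m28: 11100 ←essential
Essential: -00-1, -000-, 00-0-, 01110, 11100
Petrick residual → 10-11
Min cover (6 terms): b'c'e + b'c'd' + a'b'd' + a'bcde' + ab'de + abcd'e'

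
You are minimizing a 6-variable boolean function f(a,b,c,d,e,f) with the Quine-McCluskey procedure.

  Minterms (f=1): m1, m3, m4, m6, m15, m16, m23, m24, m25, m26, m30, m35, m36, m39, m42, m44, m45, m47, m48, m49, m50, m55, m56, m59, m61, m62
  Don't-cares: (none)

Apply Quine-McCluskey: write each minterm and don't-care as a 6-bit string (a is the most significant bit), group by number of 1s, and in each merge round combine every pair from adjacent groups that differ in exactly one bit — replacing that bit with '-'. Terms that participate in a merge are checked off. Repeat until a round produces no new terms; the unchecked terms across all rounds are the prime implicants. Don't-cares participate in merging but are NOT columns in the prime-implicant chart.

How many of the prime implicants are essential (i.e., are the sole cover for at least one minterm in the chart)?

12

[col 0] 000001*, 000011*, 000100*, 000110*, 001111*, 010000*, 010111*, 011000*, 011001*, 011010*, 011110*, 100011*, 100100*, 100111*, 101010, 101100*, 101101*, 101111*, 110000*, 110001*, 110010*, 110111*, 111000*, 111011, 111101*, 111110*
[col 1] -00011, -00100, -01111, -10000*, -10111, -11000*, -11110, 0000-1, 0001-0, 01-000*, 011-10, 0110-0, 01100-, 1-0111, 1-1101, 10-100, 10-111, 100-11, 1011-1, 10110-, 11-000*, 1100-0, 11000-
[col 2] -1-000
Prime implicants: -00011, -00100, -01111, -1-000, -10111, -11110, 0000-1, 0001-0, 011-10, 0110-0, 01100-, 1-0111, 1-1101, 10-100, 10-111, 100-11, 101010, 1011-1, 10110-, 1100-0, 11000-, 111011
PI chart (minterm → PIs covering it):
  1 | 0000-1  (sole → essential)
  3 | -00011,0000-1
  4 | -00100,0001-0
  6 | 0001-0  (sole → essential)
  15 | -01111  (sole → essential)
  16 | -1-000  (sole → essential)
  23 | -10111  (sole → essential)
  24 | -1-000,0110-0,01100-
  25 | 01100-  (sole → essential)
  26 | 011-10,0110-0
  30 | -11110,011-10
  35 | -00011,100-11
  36 | -00100,10-100
  39 | 1-0111,10-111,100-11
  42 | 101010  (sole → essential)
  44 | 10-100,10110-
  45 | 1-1101,1011-1,10110-
  47 | -01111,10-111,1011-1
  48 | -1-000,1100-0,11000-
  49 | 11000-  (sole → essential)
  50 | 1100-0  (sole → essential)
  55 | -10111,1-0111
  56 | -1-000  (sole → essential)
  59 | 111011  (sole → essential)
  61 | 1-1101  (sole → essential)
  62 | -11110  (sole → essential)
Essential prime implicants: -01111, -1-000, -10111, -11110, 0000-1, 0001-0, 01100-, 1-1101, 101010, 1100-0, 11000-, 111011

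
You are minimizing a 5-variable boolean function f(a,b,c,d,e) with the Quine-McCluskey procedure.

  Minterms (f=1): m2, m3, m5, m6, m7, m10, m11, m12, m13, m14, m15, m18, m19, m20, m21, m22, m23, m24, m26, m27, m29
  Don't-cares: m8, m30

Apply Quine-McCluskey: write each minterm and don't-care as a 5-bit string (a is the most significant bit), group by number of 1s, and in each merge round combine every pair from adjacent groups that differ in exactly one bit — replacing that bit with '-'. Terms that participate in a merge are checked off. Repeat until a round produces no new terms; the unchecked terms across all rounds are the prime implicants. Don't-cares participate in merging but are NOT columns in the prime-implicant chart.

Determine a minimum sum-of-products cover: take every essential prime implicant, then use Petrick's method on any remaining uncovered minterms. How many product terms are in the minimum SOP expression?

[col 0] 00010*, 00011*, 00101*, 00110*, 00111*, 01000*, 01010*, 01011*, 01100*, 01101*, 01110*, 01111*, 10010*, 10011*, 10100*, 10101*, 10110*, 10111*, 11000*, 11010*, 11011*, 11101*, 11110*
[col 1] -0010*, -0011*, -0101*, -0110*, -0111*, -1000*, -1010*, -1011*, -1101*, -1110*, 0-010*, 0-011*, 0-101*, 0-110*, 0-111*, 00-10*, 00-11*, 0001-*, 001-1*, 0011-*, 01-00*, 01-10*, 01-11*, 010-0*, 0101-*, 011-0*, 011-1*, 0110-*, 0111-*, 1-010*, 1-011*, 1-101*, 1-110*, 10-10*, 10-11*, 1001-*, 101-0*, 101-1*, 1010-*, 1011-*, 11-10*, 110-0*, 1101-*
[col 2] --010*, --011*, --101, --110*, -0-10*, -0-11*, -001-*, -01-1, -011-*, -1-10*, -10-0, -101-*, 0--10*, 0--11*, 0-01-*, 0-1-1, 0-11-*, 00-1-*, 01--0, 01-1-*, 011--, 1--10*, 1-01-*, 10-1-*, 101--
[col 3] ---10, --01-, -0-1-, 0--1-
Prime implicants: ---10, --01-, --101, -0-1-, -01-1, -10-0, 0--1-, 0-1-1, 01--0, 011--, 101--
PI chart (minterm → PIs covering it):
  2 | ---10,--01-,-0-1-,0--1-
  3 | --01-,-0-1-,0--1-
  5 | --101,-01-1,0-1-1
  6 | ---10,-0-1-,0--1-
  7 | -0-1-,-01-1,0--1-,0-1-1
  10 | ---10,--01-,-10-0,0--1-,01--0
  11 | --01-,0--1-
  12 | 01--0,011--
  13 | --101,0-1-1,011--
  14 | ---10,0--1-,01--0,011--
  15 | 0--1-,0-1-1,011--
  18 | ---10,--01-,-0-1-
  19 | --01-,-0-1-
  20 | 101--  (sole → essential)
  21 | --101,-01-1,101--
  22 | ---10,-0-1-,101--
  23 | -0-1-,-01-1,101--
  24 | -10-0  (sole → essential)
  26 | ---10,--01-,-10-0
  27 | --01-  (sole → essential)
  29 | --101  (sole → essential)
Essential prime implicants: --01-, --101, -10-0, 101--
Petrick residual → -0-1-, 011--
Minimum SOP uses 6 PIs: c'd + cd'e + b'd + bc'e' + a'bc + ab'c

6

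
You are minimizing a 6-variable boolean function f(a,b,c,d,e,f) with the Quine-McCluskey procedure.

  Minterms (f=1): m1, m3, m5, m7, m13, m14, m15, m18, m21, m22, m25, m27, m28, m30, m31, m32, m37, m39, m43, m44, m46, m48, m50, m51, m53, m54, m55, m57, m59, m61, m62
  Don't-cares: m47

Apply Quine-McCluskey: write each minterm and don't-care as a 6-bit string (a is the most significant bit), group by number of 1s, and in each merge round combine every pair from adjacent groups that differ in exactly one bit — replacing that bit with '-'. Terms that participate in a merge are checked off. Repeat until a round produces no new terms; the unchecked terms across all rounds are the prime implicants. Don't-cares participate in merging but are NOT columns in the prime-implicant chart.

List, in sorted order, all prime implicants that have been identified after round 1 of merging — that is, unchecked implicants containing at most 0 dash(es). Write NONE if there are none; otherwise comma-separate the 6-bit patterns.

size-2^0 implicants → 000001(✓)  000011(✓)  000101(✓)  000111(✓)  001101(✓)  001110(✓)  001111(✓)  010010(✓)  010101(✓)  010110(✓)  011001(✓)  011011(✓)  011100(✓)  011110(✓)  011111(✓)  100000(✓)  100101(✓)  100111(✓)  101011(✓)  101100(✓)  101110(✓)  101111(✓)  110000(✓)  110010(✓)  110011(✓)  110101(✓)  110110(✓)  110111(✓)  111001(✓)  111011(✓)  111101(✓)  111110(✓)
size-2^1 implicants → -00101(✓)  -00111(✓)  -01110(✓)  -01111(✓)  -10010(✓)  -10101(✓)  -10110(✓)  -11001(✓)  -11011(✓)  -11110(✓)  0-0101(✓)  0-1110(✓)  0-1111(✓)  00-101(✓)  00-111(✓)  000-01(✓)  000-11(✓)  0000-1(✓)  0001-1(✓)  0011-1(✓)  00111-(✓)  01-110(✓)  010-10(✓)  011-11  0110-1(✓)  0111-0  01111-(✓)  1-0000  1-0101(✓)  1-0111(✓)  1-1011  1-1110(✓)  10-111(✓)  1001-1(✓)  101-11  1011-0  10111-(✓)  11-011  11-101  11-110(✓)  110-10(✓)  110-11(✓)  1100-0  11001-(✓)  1101-1(✓)  11011-(✓)  111-01  1110-1(✓)
size-2^2 implicants → --0101  --1110  -0-111  -001-1  -0111-  -1-110  -10-10  -110-1  0-111-  00-1-1  000--1  1-01-1  110-1-
Unchecked terms (primes): --0101, --1110, -0-111, -001-1, -0111-, -1-110, -10-10, -110-1, 0-111-, 00-1-1, 000--1, 011-11, 0111-0, 1-0000, 1-01-1, 1-1011, 101-11, 1011-0, 11-011, 11-101, 110-1-, 1100-0, 111-01

NONE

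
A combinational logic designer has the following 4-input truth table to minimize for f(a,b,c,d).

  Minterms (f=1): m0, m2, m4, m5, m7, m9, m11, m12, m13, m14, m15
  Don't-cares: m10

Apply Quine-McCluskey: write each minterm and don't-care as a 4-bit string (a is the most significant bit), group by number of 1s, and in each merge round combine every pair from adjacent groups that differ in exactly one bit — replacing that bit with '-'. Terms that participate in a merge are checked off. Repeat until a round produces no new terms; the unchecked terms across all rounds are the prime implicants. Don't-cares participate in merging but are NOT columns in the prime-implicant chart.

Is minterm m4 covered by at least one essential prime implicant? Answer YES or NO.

NO

size-2^0 implicants → 0000(✓)  0010(✓)  0100(✓)  0101(✓)  0111(✓)  1001(✓)  1010(✓)  1011(✓)  1100(✓)  1101(✓)  1110(✓)  1111(✓)
size-2^1 implicants → -010  -100(✓)  -101(✓)  -111(✓)  0-00  00-0  01-1(✓)  010-(✓)  1-01(✓)  1-10(✓)  1-11(✓)  10-1(✓)  101-(✓)  11-0(✓)  11-1(✓)  110-(✓)  111-(✓)
size-2^2 implicants → -1-1  -10-  1--1  1-1-  11--
Unchecked terms (primes): -010, -1-1, -10-, 0-00, 00-0, 1--1, 1-1-, 11--
Minterm coverage:
  m0 ⊆ 0-00,00-0
  m2 ⊆ -010,00-0
  m4 ⊆ -10-,0-00
  m5 ⊆ -1-1,-10-
  m7 ⊆ -1-1 [E]
  m9 ⊆ 1--1 [E]
  m11 ⊆ 1--1,1-1-
  m12 ⊆ -10-,11--
  m13 ⊆ -1-1,-10-,1--1,11--
  m14 ⊆ 1-1-,11--
  m15 ⊆ -1-1,1--1,1-1-,11--
E = {-1-1, 1--1}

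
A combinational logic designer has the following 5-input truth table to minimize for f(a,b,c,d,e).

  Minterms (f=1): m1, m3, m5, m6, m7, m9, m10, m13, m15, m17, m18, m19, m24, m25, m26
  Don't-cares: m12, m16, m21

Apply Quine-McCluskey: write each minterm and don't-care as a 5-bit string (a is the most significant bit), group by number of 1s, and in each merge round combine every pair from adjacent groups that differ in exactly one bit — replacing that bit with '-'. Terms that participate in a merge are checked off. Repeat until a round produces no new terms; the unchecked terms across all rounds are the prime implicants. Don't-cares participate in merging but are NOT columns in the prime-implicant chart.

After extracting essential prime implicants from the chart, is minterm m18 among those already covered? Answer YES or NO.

[col 0] 00001*, 00011*, 00101*, 00110*, 00111*, 01001*, 01010*, 01100*, 01101*, 01111*, 10000*, 10001*, 10010*, 10011*, 10101*, 11000*, 11001*, 11010*
[col 1] -0001*, -0011*, -0101*, -1001*, -1010, 0-001*, 0-101*, 0-111*, 00-01*, 00-11*, 000-1*, 001-1*, 0011-, 01-01*, 011-1*, 0110-, 1-000*, 1-001*, 1-010*, 10-01*, 100-0*, 100-1*, 1000-*, 1001-*, 110-0*, 1100-*
[col 2] --001, -0-01, -00-1, 0--01, 0-1-1, 00--1, 1-0-0, 1-00-, 100--
Prime implicants: --001, -0-01, -00-1, -1010, 0--01, 0-1-1, 00--1, 0011-, 0110-, 1-0-0, 1-00-, 100--
PI chart (minterm → PIs covering it):
  1 | --001,-0-01,-00-1,0--01,00--1
  3 | -00-1,00--1
  5 | -0-01,0--01,0-1-1,00--1
  6 | 0011-  (sole → essential)
  7 | 0-1-1,00--1,0011-
  9 | --001,0--01
  10 | -1010  (sole → essential)
  13 | 0--01,0-1-1,0110-
  15 | 0-1-1  (sole → essential)
  17 | --001,-0-01,-00-1,1-00-,100--
  18 | 1-0-0,100--
  19 | -00-1,100--
  24 | 1-0-0,1-00-
  25 | --001,1-00-
  26 | -1010,1-0-0
Essential prime implicants: -1010, 0-1-1, 0011-

NO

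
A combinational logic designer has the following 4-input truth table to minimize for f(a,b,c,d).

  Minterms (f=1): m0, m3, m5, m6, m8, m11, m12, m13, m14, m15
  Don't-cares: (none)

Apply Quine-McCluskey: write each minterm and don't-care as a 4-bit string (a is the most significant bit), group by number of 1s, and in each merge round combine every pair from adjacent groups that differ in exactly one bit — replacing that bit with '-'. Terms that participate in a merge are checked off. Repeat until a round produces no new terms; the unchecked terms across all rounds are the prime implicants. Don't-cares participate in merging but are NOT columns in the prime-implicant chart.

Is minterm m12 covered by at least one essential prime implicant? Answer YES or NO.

NO

size-2^0 implicants → 0000(✓)  0011(✓)  0101(✓)  0110(✓)  1000(✓)  1011(✓)  1100(✓)  1101(✓)  1110(✓)  1111(✓)
size-2^1 implicants → -000  -011  -101  -110  1-00  1-11  11-0(✓)  11-1(✓)  110-(✓)  111-(✓)
size-2^2 implicants → 11--
Unchecked terms (primes): -000, -011, -101, -110, 1-00, 1-11, 11--
Minterm coverage:
  m0 ⊆ -000 [E]
  m3 ⊆ -011 [E]
  m5 ⊆ -101 [E]
  m6 ⊆ -110 [E]
  m8 ⊆ -000,1-00
  m11 ⊆ -011,1-11
  m12 ⊆ 1-00,11--
  m13 ⊆ -101,11--
  m14 ⊆ -110,11--
  m15 ⊆ 1-11,11--
E = {-000, -011, -101, -110}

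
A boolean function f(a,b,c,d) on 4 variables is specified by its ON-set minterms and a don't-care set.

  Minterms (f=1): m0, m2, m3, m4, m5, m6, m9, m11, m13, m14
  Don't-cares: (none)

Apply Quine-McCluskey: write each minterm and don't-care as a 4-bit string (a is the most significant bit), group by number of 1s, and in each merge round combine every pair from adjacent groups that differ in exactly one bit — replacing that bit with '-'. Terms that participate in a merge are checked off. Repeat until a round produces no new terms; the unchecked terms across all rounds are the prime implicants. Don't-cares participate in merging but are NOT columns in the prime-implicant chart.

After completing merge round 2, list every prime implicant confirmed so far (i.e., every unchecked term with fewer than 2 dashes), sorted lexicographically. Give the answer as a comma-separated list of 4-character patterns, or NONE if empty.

-011, -101, -110, 001-, 010-, 1-01, 10-1

[col 0] 0000*, 0010*, 0011*, 0100*, 0101*, 0110*, 1001*, 1011*, 1101*, 1110*
[col 1] -011, -101, -110, 0-00*, 0-10*, 00-0*, 001-, 01-0*, 010-, 1-01, 10-1
[col 2] 0--0
Prime implicants: -011, -101, -110, 0--0, 001-, 010-, 1-01, 10-1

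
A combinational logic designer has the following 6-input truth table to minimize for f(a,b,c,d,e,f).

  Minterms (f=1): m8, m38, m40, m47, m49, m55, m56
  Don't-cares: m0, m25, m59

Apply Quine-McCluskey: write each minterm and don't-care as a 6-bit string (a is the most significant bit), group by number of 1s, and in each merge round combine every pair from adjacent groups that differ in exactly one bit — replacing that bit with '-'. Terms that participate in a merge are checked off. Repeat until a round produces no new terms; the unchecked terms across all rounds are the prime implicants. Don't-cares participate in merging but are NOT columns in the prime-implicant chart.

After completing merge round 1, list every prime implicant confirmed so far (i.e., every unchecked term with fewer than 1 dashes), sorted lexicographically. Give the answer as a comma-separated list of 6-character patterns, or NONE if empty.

size-2^0 implicants → 000000(✓)  001000(✓)  011001  100110  101000(✓)  101111  110001  110111  111000(✓)  111011
size-2^1 implicants → -01000  00-000  1-1000
Unchecked terms (primes): -01000, 00-000, 011001, 1-1000, 100110, 101111, 110001, 110111, 111011

011001, 100110, 101111, 110001, 110111, 111011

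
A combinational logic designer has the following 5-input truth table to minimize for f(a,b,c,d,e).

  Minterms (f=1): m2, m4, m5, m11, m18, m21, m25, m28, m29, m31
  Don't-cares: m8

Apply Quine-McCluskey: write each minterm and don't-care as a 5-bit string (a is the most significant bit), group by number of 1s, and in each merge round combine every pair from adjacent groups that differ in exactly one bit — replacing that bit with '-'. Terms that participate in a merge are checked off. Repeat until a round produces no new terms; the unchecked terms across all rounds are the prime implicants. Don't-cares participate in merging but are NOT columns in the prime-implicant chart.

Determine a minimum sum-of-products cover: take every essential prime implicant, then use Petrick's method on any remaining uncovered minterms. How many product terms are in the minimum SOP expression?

size-2^0 implicants → 00010(✓)  00100(✓)  00101(✓)  01000  01011  10010(✓)  10101(✓)  11001(✓)  11100(✓)  11101(✓)  11111(✓)
size-2^1 implicants → -0010  -0101  0010-  1-101  11-01  111-1  1110-
Unchecked terms (primes): -0010, -0101, 0010-, 01000, 01011, 1-101, 11-01, 111-1, 1110-
Minterm coverage:
  m2 ⊆ -0010 [E]
  m4 ⊆ 0010- [E]
  m5 ⊆ -0101,0010-
  m11 ⊆ 01011 [E]
  m18 ⊆ -0010 [E]
  m21 ⊆ -0101,1-101
  m25 ⊆ 11-01 [E]
  m28 ⊆ 1110- [E]
  m29 ⊆ 1-101,11-01,111-1,1110-
  m31 ⊆ 111-1 [E]
E = {-0010, 0010-, 01011, 11-01, 111-1, 1110-}
Petrick residual → -0101
Cover = b'c'de' + b'cd'e + a'b'cd' + a'bc'de + abd'e + abce + abcd'  |cover|=7

7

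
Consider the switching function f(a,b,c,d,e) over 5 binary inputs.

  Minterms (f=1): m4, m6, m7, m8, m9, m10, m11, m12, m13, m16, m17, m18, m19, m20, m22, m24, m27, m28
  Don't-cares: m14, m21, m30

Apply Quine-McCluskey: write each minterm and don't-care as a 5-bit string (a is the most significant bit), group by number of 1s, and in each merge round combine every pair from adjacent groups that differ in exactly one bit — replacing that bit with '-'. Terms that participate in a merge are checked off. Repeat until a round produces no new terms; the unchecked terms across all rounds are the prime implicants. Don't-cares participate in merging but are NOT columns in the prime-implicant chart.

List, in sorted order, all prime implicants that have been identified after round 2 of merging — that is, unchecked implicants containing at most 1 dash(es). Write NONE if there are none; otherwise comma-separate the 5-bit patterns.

Round 0: 00100✓ 00110✓ 00111✓ 01000✓ 01001✓ 01010✓ 01011✓ 01100✓ 01101✓ 01110✓ 10000✓ 10001✓ 10010✓ 10011✓ 10100✓ 10101✓ 10110✓ 11000✓ 11011✓ 11100✓ 11110✓
Round 1: -0100✓ -0110✓ -1000✓ -1011 -1100✓ -1110✓ 0-100✓ 0-110✓ 001-0✓ 0011- 01-00✓ 01-01✓ 01-10✓ 010-0✓ 010-1✓ 0100-✓ 0101-✓ 011-0✓ 0110-✓ 1-000✓ 1-011 1-100✓ 1-110✓ 10-00✓ 10-01✓ 10-10✓ 100-0✓ 100-1✓ 1000-✓ 1001-✓ 101-0✓ 1010-✓ 11-00✓ 111-0✓
Round 2: --100✓ --110✓ -01-0✓ -1-00 -11-0✓ 0-1-0✓ 01--0 01-0- 010-- 1--00 1-1-0✓ 10--0 10-0- 100--
Round 3: --1-0
PIs = {--1-0, -1-00, -1011, 0011-, 01--0, 01-0-, 010--, 1--00, 1-011, 10--0, 10-0-, 100--}

-1011, 0011-, 1-011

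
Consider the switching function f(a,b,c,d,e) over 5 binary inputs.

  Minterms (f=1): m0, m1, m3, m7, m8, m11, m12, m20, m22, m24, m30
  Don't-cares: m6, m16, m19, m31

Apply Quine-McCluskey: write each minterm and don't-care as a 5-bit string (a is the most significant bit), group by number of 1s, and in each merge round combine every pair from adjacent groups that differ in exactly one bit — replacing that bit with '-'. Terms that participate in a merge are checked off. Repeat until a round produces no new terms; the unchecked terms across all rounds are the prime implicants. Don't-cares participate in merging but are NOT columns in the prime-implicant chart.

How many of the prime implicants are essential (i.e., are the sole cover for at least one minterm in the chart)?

3

[col 0] 00000*, 00001*, 00011*, 00110*, 00111*, 01000*, 01011*, 01100*, 10000*, 10011*, 10100*, 10110*, 11000*, 11110*, 11111*
[col 1] -0000*, -0011, -0110, -1000*, 0-000*, 0-011, 00-11, 000-1, 0000-, 0011-, 01-00, 1-000*, 1-110, 10-00, 101-0, 1111-
[col 2] --000
Prime implicants: --000, -0011, -0110, 0-011, 00-11, 000-1, 0000-, 0011-, 01-00, 1-110, 10-00, 101-0, 1111-
PI chart (minterm → PIs covering it):
  0 | --000,0000-
  1 | 000-1,0000-
  3 | -0011,0-011,00-11,000-1
  7 | 00-11,0011-
  8 | --000,01-00
  11 | 0-011  (sole → essential)
  12 | 01-00  (sole → essential)
  20 | 10-00,101-0
  22 | -0110,1-110,101-0
  24 | --000  (sole → essential)
  30 | 1-110,1111-
Essential prime implicants: --000, 0-011, 01-00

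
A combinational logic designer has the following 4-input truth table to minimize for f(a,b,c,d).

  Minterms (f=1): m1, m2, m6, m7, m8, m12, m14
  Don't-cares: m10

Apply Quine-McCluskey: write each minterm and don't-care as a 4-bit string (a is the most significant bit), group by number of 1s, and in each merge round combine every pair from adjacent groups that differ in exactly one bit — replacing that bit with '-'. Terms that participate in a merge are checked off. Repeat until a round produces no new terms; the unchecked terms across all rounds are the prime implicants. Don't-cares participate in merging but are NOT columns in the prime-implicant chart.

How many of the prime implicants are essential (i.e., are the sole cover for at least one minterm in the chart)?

Round 0: 0001 0010✓ 0110✓ 0111✓ 1000✓ 1010✓ 1100✓ 1110✓
Round 1: -010✓ -110✓ 0-10✓ 011- 1-00✓ 1-10✓ 10-0✓ 11-0✓
Round 2: --10 1--0
PIs = {--10, 0001, 011-, 1--0}
Coverage chart:
  m1: 0001 ←essential
  m2: --10 ←essential
  m6: --10,011-
  m7: 011- ←essential
  m8: 1--0 ←essential
  m12: 1--0 ←essential
  m14: --10,1--0
Essential: --10, 0001, 011-, 1--0

4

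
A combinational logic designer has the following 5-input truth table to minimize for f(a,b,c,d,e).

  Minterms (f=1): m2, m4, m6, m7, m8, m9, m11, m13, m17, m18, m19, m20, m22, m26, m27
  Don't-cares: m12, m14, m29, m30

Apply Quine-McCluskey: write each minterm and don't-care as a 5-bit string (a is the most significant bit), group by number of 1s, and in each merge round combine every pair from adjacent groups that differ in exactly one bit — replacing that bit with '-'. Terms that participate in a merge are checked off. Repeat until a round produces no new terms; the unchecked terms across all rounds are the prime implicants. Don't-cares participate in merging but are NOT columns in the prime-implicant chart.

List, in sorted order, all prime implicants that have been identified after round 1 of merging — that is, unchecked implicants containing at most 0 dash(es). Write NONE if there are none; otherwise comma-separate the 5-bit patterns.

size-2^0 implicants → 00010(✓)  00100(✓)  00110(✓)  00111(✓)  01000(✓)  01001(✓)  01011(✓)  01100(✓)  01101(✓)  01110(✓)  10001(✓)  10010(✓)  10011(✓)  10100(✓)  10110(✓)  11010(✓)  11011(✓)  11101(✓)  11110(✓)
size-2^1 implicants → -0010(✓)  -0100(✓)  -0110(✓)  -1011  -1101  -1110(✓)  0-100(✓)  0-110(✓)  00-10(✓)  001-0(✓)  0011-  01-00(✓)  01-01(✓)  010-1  0100-(✓)  011-0(✓)  0110-(✓)  1-010(✓)  1-011(✓)  1-110(✓)  10-10(✓)  100-1  1001-(✓)  101-0(✓)  11-10(✓)  1101-(✓)
size-2^2 implicants → --110  -0-10  -01-0  0-1-0  01-0-  1--10  1-01-
Unchecked terms (primes): --110, -0-10, -01-0, -1011, -1101, 0-1-0, 0011-, 01-0-, 010-1, 1--10, 1-01-, 100-1

NONE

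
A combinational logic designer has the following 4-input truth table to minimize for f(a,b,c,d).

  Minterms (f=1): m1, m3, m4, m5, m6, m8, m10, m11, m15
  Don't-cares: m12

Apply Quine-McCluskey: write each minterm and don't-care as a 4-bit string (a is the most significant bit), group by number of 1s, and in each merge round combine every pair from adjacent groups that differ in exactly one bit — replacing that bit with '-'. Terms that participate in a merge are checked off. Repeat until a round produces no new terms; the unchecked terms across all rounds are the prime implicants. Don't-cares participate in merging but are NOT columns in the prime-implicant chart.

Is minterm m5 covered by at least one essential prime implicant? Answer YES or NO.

NO

Round 0: 0001✓ 0011✓ 0100✓ 0101✓ 0110✓ 1000✓ 1010✓ 1011✓ 1100✓ 1111✓
Round 1: -011 -100 0-01 00-1 01-0 010- 1-00 1-11 10-0 101-
PIs = {-011, -100, 0-01, 00-1, 01-0, 010-, 1-00, 1-11, 10-0, 101-}
Coverage chart:
  m1: 0-01,00-1
  m3: -011,00-1
  m4: -100,01-0,010-
  m5: 0-01,010-
  m6: 01-0 ←essential
  m8: 1-00,10-0
  m10: 10-0,101-
  m11: -011,1-11,101-
  m15: 1-11 ←essential
Essential: 01-0, 1-11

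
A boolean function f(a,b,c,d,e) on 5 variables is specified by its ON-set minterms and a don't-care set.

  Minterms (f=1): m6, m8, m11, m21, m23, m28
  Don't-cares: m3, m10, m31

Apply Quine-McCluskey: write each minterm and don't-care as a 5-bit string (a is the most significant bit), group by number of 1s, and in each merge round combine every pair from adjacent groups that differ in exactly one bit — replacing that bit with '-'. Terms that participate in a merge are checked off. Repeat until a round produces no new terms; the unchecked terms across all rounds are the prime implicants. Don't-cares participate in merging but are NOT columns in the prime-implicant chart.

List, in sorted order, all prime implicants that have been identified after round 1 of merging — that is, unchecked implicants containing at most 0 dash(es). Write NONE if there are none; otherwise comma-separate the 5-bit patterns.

Round 0: 00011✓ 00110 01000✓ 01010✓ 01011✓ 10101✓ 10111✓ 11100 11111✓
Round 1: 0-011 010-0 0101- 1-111 101-1
PIs = {0-011, 00110, 010-0, 0101-, 1-111, 101-1, 11100}

00110, 11100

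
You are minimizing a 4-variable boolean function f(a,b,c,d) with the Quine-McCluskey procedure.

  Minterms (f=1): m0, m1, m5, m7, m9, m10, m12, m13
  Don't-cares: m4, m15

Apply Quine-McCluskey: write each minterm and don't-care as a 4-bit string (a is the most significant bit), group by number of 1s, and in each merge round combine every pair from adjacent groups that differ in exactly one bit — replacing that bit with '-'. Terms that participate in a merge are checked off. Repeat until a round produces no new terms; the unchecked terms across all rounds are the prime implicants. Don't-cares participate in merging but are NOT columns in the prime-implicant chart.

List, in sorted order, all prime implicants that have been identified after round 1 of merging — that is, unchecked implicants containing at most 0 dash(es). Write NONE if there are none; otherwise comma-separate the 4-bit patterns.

1010

[col 0] 0000*, 0001*, 0100*, 0101*, 0111*, 1001*, 1010, 1100*, 1101*, 1111*
[col 1] -001*, -100*, -101*, -111*, 0-00*, 0-01*, 000-*, 01-1*, 010-*, 1-01*, 11-1*, 110-*
[col 2] --01, -1-1, -10-, 0-0-
Prime implicants: --01, -1-1, -10-, 0-0-, 1010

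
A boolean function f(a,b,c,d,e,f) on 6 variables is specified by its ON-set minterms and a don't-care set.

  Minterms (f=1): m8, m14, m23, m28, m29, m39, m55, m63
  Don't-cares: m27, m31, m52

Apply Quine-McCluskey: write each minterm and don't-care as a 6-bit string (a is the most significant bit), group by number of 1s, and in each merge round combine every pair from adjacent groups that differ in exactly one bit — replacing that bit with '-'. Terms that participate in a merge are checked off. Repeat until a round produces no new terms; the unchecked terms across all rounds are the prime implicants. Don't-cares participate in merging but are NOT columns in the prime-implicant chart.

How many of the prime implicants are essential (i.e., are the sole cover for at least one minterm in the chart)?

size-2^0 implicants → 001000  001110  010111(✓)  011011(✓)  011100(✓)  011101(✓)  011111(✓)  100111(✓)  110100  110111(✓)  111111(✓)
size-2^1 implicants → -10111(✓)  -11111(✓)  01-111(✓)  011-11  0111-1  01110-  1-0111  11-111(✓)
size-2^2 implicants → -1-111
Unchecked terms (primes): -1-111, 001000, 001110, 011-11, 0111-1, 01110-, 1-0111, 110100
Minterm coverage:
  m8 ⊆ 001000 [E]
  m14 ⊆ 001110 [E]
  m23 ⊆ -1-111 [E]
  m28 ⊆ 01110- [E]
  m29 ⊆ 0111-1,01110-
  m39 ⊆ 1-0111 [E]
  m55 ⊆ -1-111,1-0111
  m63 ⊆ -1-111 [E]
E = {-1-111, 001000, 001110, 01110-, 1-0111}

5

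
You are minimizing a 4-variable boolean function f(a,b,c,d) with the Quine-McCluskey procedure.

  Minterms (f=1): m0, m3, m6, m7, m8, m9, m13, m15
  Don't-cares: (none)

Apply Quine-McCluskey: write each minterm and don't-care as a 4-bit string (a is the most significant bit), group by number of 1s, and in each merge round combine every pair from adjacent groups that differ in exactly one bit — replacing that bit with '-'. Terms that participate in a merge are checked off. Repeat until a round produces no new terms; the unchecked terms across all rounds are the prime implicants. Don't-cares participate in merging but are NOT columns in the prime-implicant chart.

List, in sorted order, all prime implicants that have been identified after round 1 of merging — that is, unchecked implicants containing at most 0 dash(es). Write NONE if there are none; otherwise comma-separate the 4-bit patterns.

[col 0] 0000*, 0011*, 0110*, 0111*, 1000*, 1001*, 1101*, 1111*
[col 1] -000, -111, 0-11, 011-, 1-01, 100-, 11-1
Prime implicants: -000, -111, 0-11, 011-, 1-01, 100-, 11-1

NONE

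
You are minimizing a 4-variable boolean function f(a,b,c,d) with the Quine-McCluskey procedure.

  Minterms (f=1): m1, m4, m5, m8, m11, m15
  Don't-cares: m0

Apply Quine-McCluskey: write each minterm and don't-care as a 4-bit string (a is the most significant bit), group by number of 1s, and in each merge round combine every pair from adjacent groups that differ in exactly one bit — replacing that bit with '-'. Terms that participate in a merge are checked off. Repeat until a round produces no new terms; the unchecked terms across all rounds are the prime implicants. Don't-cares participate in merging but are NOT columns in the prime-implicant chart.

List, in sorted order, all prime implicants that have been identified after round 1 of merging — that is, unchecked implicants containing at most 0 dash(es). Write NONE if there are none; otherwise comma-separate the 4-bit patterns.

size-2^0 implicants → 0000(✓)  0001(✓)  0100(✓)  0101(✓)  1000(✓)  1011(✓)  1111(✓)
size-2^1 implicants → -000  0-00(✓)  0-01(✓)  000-(✓)  010-(✓)  1-11
size-2^2 implicants → 0-0-
Unchecked terms (primes): -000, 0-0-, 1-11

NONE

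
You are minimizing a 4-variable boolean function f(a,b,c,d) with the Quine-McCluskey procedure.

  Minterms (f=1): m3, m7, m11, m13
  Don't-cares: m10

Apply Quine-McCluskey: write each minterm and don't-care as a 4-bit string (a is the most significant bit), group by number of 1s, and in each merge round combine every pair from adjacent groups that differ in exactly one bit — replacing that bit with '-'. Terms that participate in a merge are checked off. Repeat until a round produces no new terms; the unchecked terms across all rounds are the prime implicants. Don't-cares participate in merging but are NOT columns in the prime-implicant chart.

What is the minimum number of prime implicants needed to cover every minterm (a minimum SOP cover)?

[col 0] 0011*, 0111*, 1010*, 1011*, 1101
[col 1] -011, 0-11, 101-
Prime implicants: -011, 0-11, 101-, 1101
PI chart (minterm → PIs covering it):
  3 | -011,0-11
  7 | 0-11  (sole → essential)
  11 | -011,101-
  13 | 1101  (sole → essential)
Essential prime implicants: 0-11, 1101
Petrick residual → -011
Minimum SOP uses 3 PIs: b'cd + a'cd + abc'd

3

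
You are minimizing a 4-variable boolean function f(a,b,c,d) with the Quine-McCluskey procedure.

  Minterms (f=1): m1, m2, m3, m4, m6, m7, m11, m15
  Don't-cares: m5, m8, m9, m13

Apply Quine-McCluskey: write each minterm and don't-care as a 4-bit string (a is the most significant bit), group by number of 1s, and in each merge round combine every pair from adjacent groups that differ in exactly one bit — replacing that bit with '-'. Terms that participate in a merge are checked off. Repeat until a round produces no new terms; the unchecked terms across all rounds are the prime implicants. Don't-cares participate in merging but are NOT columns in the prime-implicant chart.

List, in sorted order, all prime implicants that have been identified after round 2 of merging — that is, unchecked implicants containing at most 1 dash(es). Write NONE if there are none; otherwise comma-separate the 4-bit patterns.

100-

[col 0] 0001*, 0010*, 0011*, 0100*, 0101*, 0110*, 0111*, 1000*, 1001*, 1011*, 1101*, 1111*
[col 1] -001*, -011*, -101*, -111*, 0-01*, 0-10*, 0-11*, 00-1*, 001-*, 01-0*, 01-1*, 010-*, 011-*, 1-01*, 1-11*, 10-1*, 100-, 11-1*
[col 2] --01*, --11*, -0-1*, -1-1*, 0--1*, 0-1-, 01--, 1--1*
[col 3] ---1
Prime implicants: ---1, 0-1-, 01--, 100-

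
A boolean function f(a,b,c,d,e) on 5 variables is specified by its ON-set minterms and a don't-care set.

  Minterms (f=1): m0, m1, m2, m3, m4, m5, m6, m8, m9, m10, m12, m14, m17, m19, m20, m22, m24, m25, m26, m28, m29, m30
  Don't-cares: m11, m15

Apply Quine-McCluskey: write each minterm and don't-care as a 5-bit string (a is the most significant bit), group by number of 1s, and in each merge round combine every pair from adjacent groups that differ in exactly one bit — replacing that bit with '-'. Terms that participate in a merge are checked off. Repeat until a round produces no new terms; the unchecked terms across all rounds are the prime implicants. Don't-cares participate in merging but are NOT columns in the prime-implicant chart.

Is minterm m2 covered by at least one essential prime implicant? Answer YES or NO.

NO

[col 0] 00000*, 00001*, 00010*, 00011*, 00100*, 00101*, 00110*, 01000*, 01001*, 01010*, 01011*, 01100*, 01110*, 01111*, 10001*, 10011*, 10100*, 10110*, 11000*, 11001*, 11010*, 11100*, 11101*, 11110*
[col 1] -0001*, -0011*, -0100*, -0110*, -1000*, -1001*, -1010*, -1100*, -1110*, 0-000*, 0-001*, 0-010*, 0-011*, 0-100*, 0-110*, 00-00*, 00-01*, 00-10*, 000-0*, 000-1*, 0000-*, 0001-*, 001-0*, 0010-*, 01-00*, 01-10*, 01-11*, 010-0*, 010-1*, 0100-*, 0101-*, 011-0*, 0111-*, 1-001*, 1-100*, 1-110*, 100-1*, 101-0*, 11-00*, 11-01*, 11-10*, 110-0*, 1100-*, 111-0*, 1110-*
[col 2] --001, --100*, --110*, -00-1, -01-0*, -1-00*, -1-10*, -10-0*, -100-, -11-0*, 0--00*, 0--10*, 0-0-0*, 0-0-1*, 0-00-*, 0-01-*, 0-1-0*, 00--0*, 00-0-, 000--*, 01--0*, 01-1-, 010--*, 1-1-0*, 11--0*, 11-0-
[col 3] --1-0, -1--0, 0---0, 0-0--
Prime implicants: --001, --1-0, -00-1, -1--0, -100-, 0---0, 0-0--, 00-0-, 01-1-, 11-0-
PI chart (minterm → PIs covering it):
  0 | 0---0,0-0--,00-0-
  1 | --001,-00-1,0-0--,00-0-
  2 | 0---0,0-0--
  3 | -00-1,0-0--
  4 | --1-0,0---0,00-0-
  5 | 00-0-  (sole → essential)
  6 | --1-0,0---0
  8 | -1--0,-100-,0---0,0-0--
  9 | --001,-100-,0-0--
  10 | -1--0,0---0,0-0--,01-1-
  12 | --1-0,-1--0,0---0
  14 | --1-0,-1--0,0---0,01-1-
  17 | --001,-00-1
  19 | -00-1  (sole → essential)
  20 | --1-0  (sole → essential)
  22 | --1-0  (sole → essential)
  24 | -1--0,-100-,11-0-
  25 | --001,-100-,11-0-
  26 | -1--0  (sole → essential)
  28 | --1-0,-1--0,11-0-
  29 | 11-0-  (sole → essential)
  30 | --1-0,-1--0
Essential prime implicants: --1-0, -00-1, -1--0, 00-0-, 11-0-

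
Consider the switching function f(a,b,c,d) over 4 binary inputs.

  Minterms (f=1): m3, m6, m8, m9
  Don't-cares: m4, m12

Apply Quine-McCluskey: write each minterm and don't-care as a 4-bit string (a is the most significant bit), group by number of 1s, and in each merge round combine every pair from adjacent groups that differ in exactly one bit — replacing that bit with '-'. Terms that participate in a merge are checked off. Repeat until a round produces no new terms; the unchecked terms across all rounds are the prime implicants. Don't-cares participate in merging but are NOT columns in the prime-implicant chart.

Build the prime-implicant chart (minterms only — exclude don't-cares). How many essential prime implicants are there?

3

Round 0: 0011 0100✓ 0110✓ 1000✓ 1001✓ 1100✓
Round 1: -100 01-0 1-00 100-
PIs = {-100, 0011, 01-0, 1-00, 100-}
Coverage chart:
  m3: 0011 ←essential
  m6: 01-0 ←essential
  m8: 1-00,100-
  m9: 100- ←essential
Essential: 0011, 01-0, 100-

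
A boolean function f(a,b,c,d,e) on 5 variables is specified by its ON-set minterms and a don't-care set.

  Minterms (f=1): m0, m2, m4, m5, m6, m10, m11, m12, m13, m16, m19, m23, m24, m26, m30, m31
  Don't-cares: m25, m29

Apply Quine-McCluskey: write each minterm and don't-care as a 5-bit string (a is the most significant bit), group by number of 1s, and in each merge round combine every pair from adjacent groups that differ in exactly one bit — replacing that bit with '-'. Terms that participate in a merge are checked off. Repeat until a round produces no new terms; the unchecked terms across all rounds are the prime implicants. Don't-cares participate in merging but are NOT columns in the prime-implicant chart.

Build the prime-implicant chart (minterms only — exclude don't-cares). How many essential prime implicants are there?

4

[col 0] 00000*, 00010*, 00100*, 00101*, 00110*, 01010*, 01011*, 01100*, 01101*, 10000*, 10011*, 10111*, 11000*, 11001*, 11010*, 11101*, 11110*, 11111*
[col 1] -0000, -1010, -1101, 0-010, 0-100*, 0-101*, 00-00*, 00-10*, 000-0*, 001-0*, 0010-*, 0101-, 0110-*, 1-000, 1-111, 10-11, 11-01, 11-10, 110-0, 1100-, 111-1, 1111-
[col 2] 0-10-, 00--0
Prime implicants: -0000, -1010, -1101, 0-010, 0-10-, 00--0, 0101-, 1-000, 1-111, 10-11, 11-01, 11-10, 110-0, 1100-, 111-1, 1111-
PI chart (minterm → PIs covering it):
  0 | -0000,00--0
  2 | 0-010,00--0
  4 | 0-10-,00--0
  5 | 0-10-  (sole → essential)
  6 | 00--0  (sole → essential)
  10 | -1010,0-010,0101-
  11 | 0101-  (sole → essential)
  12 | 0-10-  (sole → essential)
  13 | -1101,0-10-
  16 | -0000,1-000
  19 | 10-11  (sole → essential)
  23 | 1-111,10-11
  24 | 1-000,110-0,1100-
  26 | -1010,11-10,110-0
  30 | 11-10,1111-
  31 | 1-111,111-1,1111-
Essential prime implicants: 0-10-, 00--0, 0101-, 10-11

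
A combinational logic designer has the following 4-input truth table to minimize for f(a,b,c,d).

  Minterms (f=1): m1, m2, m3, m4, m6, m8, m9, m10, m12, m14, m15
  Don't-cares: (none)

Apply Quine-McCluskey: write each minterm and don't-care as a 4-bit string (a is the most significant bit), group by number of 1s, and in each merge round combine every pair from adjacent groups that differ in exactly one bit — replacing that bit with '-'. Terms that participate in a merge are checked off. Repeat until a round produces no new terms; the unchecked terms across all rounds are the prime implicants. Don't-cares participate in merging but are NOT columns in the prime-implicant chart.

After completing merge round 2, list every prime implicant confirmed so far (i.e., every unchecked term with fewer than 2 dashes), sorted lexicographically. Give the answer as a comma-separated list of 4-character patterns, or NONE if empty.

size-2^0 implicants → 0001(✓)  0010(✓)  0011(✓)  0100(✓)  0110(✓)  1000(✓)  1001(✓)  1010(✓)  1100(✓)  1110(✓)  1111(✓)
size-2^1 implicants → -001  -010(✓)  -100(✓)  -110(✓)  0-10(✓)  00-1  001-  01-0(✓)  1-00(✓)  1-10(✓)  10-0(✓)  100-  11-0(✓)  111-
size-2^2 implicants → --10  -1-0  1--0
Unchecked terms (primes): --10, -001, -1-0, 00-1, 001-, 1--0, 100-, 111-

-001, 00-1, 001-, 100-, 111-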